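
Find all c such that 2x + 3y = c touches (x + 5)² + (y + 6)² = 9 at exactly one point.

c = −28 ± 3√13

The line touches the circle iff its distance from (−5, −6) is 3:
|2·(−5) + 3·(−6) − c| / √13 = 3
|c − (−28)| = 3√13.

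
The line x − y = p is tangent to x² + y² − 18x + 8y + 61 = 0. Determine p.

p = 13 ± 6√2

For a tangent, require d(centre, line) = r = 6.
|1·9 − 1·(−4) − p| / √2 = 6
|p − (13)| = 6√2.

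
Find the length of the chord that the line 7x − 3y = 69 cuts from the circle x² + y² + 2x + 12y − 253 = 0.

4√58

Centre (−1, −6), r² = 290. Perpendicular distance d from centre to line = |−58| / √58 = 58/√58.
Half the chord is √(r² − d²) = √(232), so the full chord is 4√58.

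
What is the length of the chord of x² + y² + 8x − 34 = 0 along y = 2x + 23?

2√5

Express y = 2x + 23 and substitute into the circle:
5x² + 100x + 495 = 0  ⟹  x² + 20x + 99 = 0
x = −9 or x = −11, giving (−9, 5) and (−11, 1).
Chord length = distance between (−9, 5) and (−11, 1) = √20 = 2√5.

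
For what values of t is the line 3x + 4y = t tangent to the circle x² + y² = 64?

t = −40 or t = 40

For a tangent, require d(centre, line) = r = 8.
|3·0 + 4·0 − t| / √25 = 8
|t| = 8·5, so t = 40 or t = −40.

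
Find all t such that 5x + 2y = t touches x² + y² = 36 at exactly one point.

The line touches the circle iff its distance from (0, 0) is 6:
|5·0 + 2·0 − t| / √29 = 6
|t| = 6√29.

t = ±6√29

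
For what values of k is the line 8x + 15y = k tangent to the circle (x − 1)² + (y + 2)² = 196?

k = −260 or k = 216

The line touches the circle iff its distance from (1, −2) is 14:
|8·1 + 15·(−2) − k| / √289 = 14
|k − (−22)| = 14·17, so k = 216 or k = −260.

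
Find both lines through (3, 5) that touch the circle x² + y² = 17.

Write the tangent as mx − y + (5 − m·(3)) = 0 and set its distance from the centre to √17:
(−3m − (−5))² = 17(m² + 1)
4m² + 15m − 4 = 0, so m = 1/4 or m = −4.
With m = 1/4: x − 4y = −17. With m = −4: 4x + y = 17.

x − 4y = −17 and 4x + y = 17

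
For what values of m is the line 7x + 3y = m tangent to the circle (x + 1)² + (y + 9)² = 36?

m = −34 ± 6√58

Tangency holds when the distance from the centre (−1, −9) to the line equals the radius 6:
|7·(−1) + 3·(−9) − m| / √58 = 6
|m − (−34)| = 6√58.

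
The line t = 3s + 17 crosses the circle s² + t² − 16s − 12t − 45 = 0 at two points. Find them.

Express t = 3s + 17 and substitute into the circle:
10s² + 50s + 40 = 0  ⟹  s² + 5s + 4 = 0
s = −1 or s = −4, giving (−1, 14) and (−4, 5).

(−4, 5) and (−1, 14)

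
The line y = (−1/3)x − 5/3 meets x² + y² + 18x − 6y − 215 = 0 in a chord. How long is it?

11√10

Substitute y = (−5 − x)/3:
10x² + 190x − 1820 = 0  ⟹  x² + 19x − 182 = 0
x = 7 or x = −26, giving (7, −4) and (−26, 7).
Chord length = distance between (7, −4) and (−26, 7) = √1210 = 11√10.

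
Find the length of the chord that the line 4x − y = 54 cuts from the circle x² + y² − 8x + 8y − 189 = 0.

Substitute y = 4x − 54:
17x² − 408x + 2295 = 0  ⟹  x² − 24x + 135 = 0
x = 15 or x = 9, giving (15, 6) and (9, −18).
Chord length = distance between (15, 6) and (9, −18) = √612 = 6√17.

6√17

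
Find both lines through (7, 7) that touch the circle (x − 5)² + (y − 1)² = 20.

2x + y = 21 and x − 2y = −7

Write the tangent as mx − y + (7 − m·(7)) = 0 and set its distance from the centre to 2√5:
(−2m − (−6))² = 20(m² + 1)
2m² + 3m − 2 = 0, so m = −2 or m = 1/2.
Through (7, 7) these give 2x + y = 21 and x − 2y = −7.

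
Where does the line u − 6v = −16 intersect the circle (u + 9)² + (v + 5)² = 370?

Express v = (16 + u)/6 and substitute into the circle:
37u² + 740u − 8288 = 0  ⟹  u² + 20u − 224 = 0
u = 8 or u = −28, giving (8, 4) and (−28, −2).

(−28, −2) and (8, 4)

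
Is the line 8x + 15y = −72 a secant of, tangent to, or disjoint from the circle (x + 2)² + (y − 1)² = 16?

Substituting the line into the circle gives 289x² + 2292x + 4869 = 0.
Discriminant = (2292)² − 4·289·(4869) = −375300 < 0.
No real roots: the line does not meet the circle.

disjoint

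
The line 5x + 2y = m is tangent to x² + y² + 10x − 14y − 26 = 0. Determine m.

m = −11 ± 10√29

Tangency holds when the distance from the centre (−5, 7) to the line equals the radius 10:
|5·(−5) + 2·7 − m| / √29 = 10
|m − (−11)| = 10√29.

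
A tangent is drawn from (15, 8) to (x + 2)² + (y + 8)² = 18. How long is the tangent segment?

√527

With centre O = (−2, −8), |OP|² = 545 and r² = 18.
The tangent meets the radius at right angles, so tangent² = |PO|² − r² = 545 − 18 = 527.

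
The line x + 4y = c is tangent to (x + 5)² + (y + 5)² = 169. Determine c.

c = −25 ± 13√17

The line touches the circle iff its distance from (−5, −5) is 13:
|1·(−5) + 4·(−5) − c| / √17 = 13
|c − (−25)| = 13√17.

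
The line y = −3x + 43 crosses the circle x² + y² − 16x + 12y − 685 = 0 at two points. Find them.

(7, 22) and (24, −29)

Substitute y = −3x + 43:
10x² − 310x + 1680 = 0  ⟹  x² − 31x + 168 = 0
x = 24 or x = 7, giving (24, −29) and (7, 22).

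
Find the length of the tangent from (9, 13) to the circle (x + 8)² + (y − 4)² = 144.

√226

The centre is (−8, 4) and r = 12. The square of the distance from P to the centre is 289 + 81 = 370.
The tangent meets the radius at right angles, so tangent² = |PO|² − r² = 370 − 144 = 226.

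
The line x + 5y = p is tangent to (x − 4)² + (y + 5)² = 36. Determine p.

p = −21 ± 6√26

For a tangent, require d(centre, line) = r = 6.
|1·4 + 5·(−5) − p| / √26 = 6
|p − (−21)| = 6√26.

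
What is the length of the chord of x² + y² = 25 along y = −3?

Centre (0, 0), r² = 25. Perpendicular distance d from centre to line = |3| / √1 = 3.
Half the chord is √(r² − d²) = √(16), so the full chord is 8.

8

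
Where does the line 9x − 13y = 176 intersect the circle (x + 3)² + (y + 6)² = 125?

(−5, −17) and (8, −8)

From the line, y = (−176 + 9x)/13. Substituting:
250x² − 750x − 10000 = 0  ⟹  x² − 3x − 40 = 0
x = 8 or x = −5, giving (8, −8) and (−5, −17).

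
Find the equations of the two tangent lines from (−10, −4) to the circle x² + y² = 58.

7x − 3y = −58 and 3x + 7y = −58

Let a tangent through (−10, −4) have slope m. Its distance from (0, 0) must equal √58:
[m·(10) − (4)]² = 58(m² + 1)
21m² − 40m − 21 = 0, so m = 7/3 or m = −3/7.
With m = 7/3: 7x − 3y = −58. With m = −3/7: 3x + 7y = −58.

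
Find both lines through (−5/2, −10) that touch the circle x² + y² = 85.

2x − 9y = 85 and 6x + 7y = −85

Write the tangent as mx − y + (−10 − m·(−5/2)) = 0 and set its distance from the centre to √85:
(5/2m − (10))² = 85(m² + 1)
63m² + 40m − 12 = 0, so m = 2/9 or m = −6/7.
With m = 2/9: 2x − 9y = 85. With m = −6/7: 6x + 7y = −85.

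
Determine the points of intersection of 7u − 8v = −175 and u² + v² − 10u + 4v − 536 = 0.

Substitute v = (175 + 7u)/8:
113u² + 2034u + 1921 = 0  ⟹  u² + 18u + 17 = 0
u = −1 or u = −17, giving (−1, 21) and (−17, 7).

(−17, 7) and (−1, 21)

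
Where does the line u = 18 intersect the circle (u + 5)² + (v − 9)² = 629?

The line gives u = 18. Substituting into the circle:
v² − 18v − 19 = 0
v = 19 or v = −1, giving (18, 19) and (18, −1).

(18, −1) and (18, 19)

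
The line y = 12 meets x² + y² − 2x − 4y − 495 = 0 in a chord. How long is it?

40

Substitute y = 12:
x² − 2x − 399 = 0
x = 21 or x = −19, giving (21, 12) and (−19, 12).
|(21, 12) − (−19, 12)| = √((40)² + (0)²) = 40.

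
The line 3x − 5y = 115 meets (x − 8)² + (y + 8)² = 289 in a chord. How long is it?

The distance from (8, −8) to the line is 51/√34, and r² = 289.
Chord = 2√(r² − d²) = 2·√(425/2) = 5√34.

5√34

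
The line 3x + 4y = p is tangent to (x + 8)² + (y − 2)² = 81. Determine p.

Tangency holds when the distance from the centre (−8, 2) to the line equals the radius 9:
|3·(−8) + 4·2 − p| / √25 = 9
|p − (−16)| = 9·5, so p = 29 or p = −61.

p = −61 or p = 29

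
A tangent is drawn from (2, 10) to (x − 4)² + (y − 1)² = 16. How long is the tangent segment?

The centre is (4, 1) and r = 4. The square of the distance from P to the centre is 4 + 81 = 85.
Power of the point: PT² = |PO|² − r² = 69, so PT = √69.

√69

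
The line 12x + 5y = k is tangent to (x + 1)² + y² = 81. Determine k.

k = −129 or k = 105

For a tangent, require d(centre, line) = r = 9.
|12·(−1) + 5·0 − k| / √169 = 9
|k − (−12)| = 9·13, so k = 105 or k = −129.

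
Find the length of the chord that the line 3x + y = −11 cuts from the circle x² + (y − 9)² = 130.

Substitute y = −3x − 11:
10x² + 120x + 270 = 0  ⟹  x² + 12x + 27 = 0
x = −3 or x = −9, giving (−3, −2) and (−9, 16).
|(−3, −2) − (−9, 16)| = √((6)² + (−18)²) = 6√10.

6√10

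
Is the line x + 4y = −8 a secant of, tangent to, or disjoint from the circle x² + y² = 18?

Substituting the line into the circle gives 17x² + 16x − 224 = 0.
Discriminant = (16)² − 4·17·(−224) = 15488 > 0.
Two real roots: the line is a secant.

secant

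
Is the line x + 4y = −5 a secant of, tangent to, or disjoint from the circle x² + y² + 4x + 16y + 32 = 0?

disjoint

Centre (−2, −8), r² = 36. Distance² from centre to line = (−29)²/17 = 841/17.
Since d² > r², the line lies outside the circle.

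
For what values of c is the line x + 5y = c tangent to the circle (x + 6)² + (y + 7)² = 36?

For a tangent, require d(centre, line) = r = 6.
|1·(−6) + 5·(−7) − c| / √26 = 6
|c − (−41)| = 6√26.

c = −41 ± 6√26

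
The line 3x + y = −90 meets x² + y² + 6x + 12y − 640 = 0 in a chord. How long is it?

Express y = −3x − 90 and substitute into the circle:
10x² + 510x + 6380 = 0  ⟹  x² + 51x + 638 = 0
x = −22 or x = −29, giving (−22, −24) and (−29, −3).
|(−22, −24) − (−29, −3)| = √((7)² + (−21)²) = 7√10.

7√10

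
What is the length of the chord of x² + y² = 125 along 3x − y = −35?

√10

Express y = 3x + 35 and substitute into the circle:
10x² + 210x + 1100 = 0  ⟹  x² + 21x + 110 = 0
x = −10 or x = −11, giving (−10, 5) and (−11, 2).
Chord length = distance between (−10, 5) and (−11, 2) = √10 = √10.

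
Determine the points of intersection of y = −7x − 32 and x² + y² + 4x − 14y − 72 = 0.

Substitute y = −7x − 32:
50x² + 550x + 1400 = 0  ⟹  x² + 11x + 28 = 0
x = −4 or x = −7, giving (−4, −4) and (−7, 17).

(−7, 17) and (−4, −4)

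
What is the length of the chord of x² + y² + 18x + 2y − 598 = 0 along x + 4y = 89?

From the line, y = (89 − x)/4. Substituting:
17x² + 102x − 935 = 0  ⟹  x² + 6x − 55 = 0
x = 5 or x = −11, giving (5, 21) and (−11, 25).
|(5, 21) − (−11, 25)| = √((16)² + (−4)²) = 4√17.

4√17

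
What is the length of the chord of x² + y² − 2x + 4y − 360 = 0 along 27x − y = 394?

√730

Substitute y = 27x − 394:
730x² − 21170x + 153300 = 0  ⟹  x² − 29x + 210 = 0
x = 15 or x = 14, giving (15, 11) and (14, −16).
|(15, 11) − (14, −16)| = √((1)² + (27)²) = √730.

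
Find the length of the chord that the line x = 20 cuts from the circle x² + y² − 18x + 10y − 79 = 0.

The line gives x = 20. Substituting into the circle:
y² + 10y − 39 = 0
y = 3 or y = −13, giving (20, 3) and (20, −13).
Chord length = distance between (20, 3) and (20, −13) = √256 = 16.

16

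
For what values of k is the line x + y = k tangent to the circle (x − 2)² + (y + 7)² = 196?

k = −5 ± 14√2

The line touches the circle iff its distance from (2, −7) is 14:
|1·2 + 1·(−7) − k| / √2 = 14
|k − (−5)| = 14√2.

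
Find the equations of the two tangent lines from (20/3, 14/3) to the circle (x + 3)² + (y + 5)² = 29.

Write the tangent as mx − y + (14/3 − m·(20/3)) = 0 and set its distance from the centre to √29:
(−29/3m − (−29/3))² = 29(m² + 1)
10m² − 29m + 10 = 0, so m = 2/5 or m = 5/2.
Through (20/3, 14/3) these give 2x − 5y = −10 and 5x − 2y = 24.

2x − 5y = −10 and 5x − 2y = 24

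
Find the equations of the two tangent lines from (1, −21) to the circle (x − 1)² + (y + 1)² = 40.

Let a tangent through (1, −21) have slope m. Its distance from (1, −1) must equal 2√10:
[m·(0) − (20)]² = 40(m² + 1)
m² − 9 = 0, so m = −3 or m = 3.
Through (1, −21) these give 3x + y = −18 and 3x − y = 24.

3x + y = −18 and 3x − y = 24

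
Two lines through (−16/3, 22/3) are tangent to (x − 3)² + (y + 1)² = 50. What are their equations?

A line y − (22/3) = m(x − (−16/3)) is tangent when its distance from (3, −1) is 5√2:
[m·(25/3) − (−25/3)]² = 50(m² + 1)
7m² + 50m + 7 = 0, so m = −1/7 or m = −7.
With m = −1/7: x + 7y = 46. With m = −7: 7x + y = −30.

x + 7y = 46 and 7x + y = −30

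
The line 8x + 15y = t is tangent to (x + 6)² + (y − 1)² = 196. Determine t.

For a tangent, require d(centre, line) = r = 14.
|8·(−6) + 15·1 − t| / √289 = 14
|t − (−33)| = 14·17, so t = 205 or t = −271.

t = −271 or t = 205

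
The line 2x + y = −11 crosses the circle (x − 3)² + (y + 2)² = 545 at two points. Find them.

Express y = −2x − 11 and substitute into the circle:
5x² + 30x − 455 = 0  ⟹  x² + 6x − 91 = 0
x = 7 or x = −13, giving (7, −25) and (−13, 15).

(−13, 15) and (7, −25)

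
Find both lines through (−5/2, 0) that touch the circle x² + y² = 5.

Let a tangent through (−5/2, 0) have slope m. Its distance from (0, 0) must equal √5:
[m·(5/2) − (0)]² = 5(m² + 1)
m² − 4 = 0, so m = −2 or m = 2.
Through (−5/2, 0) these give 2x + y = −5 and 2x − y = −5.

2x + y = −5 and 2x − y = −5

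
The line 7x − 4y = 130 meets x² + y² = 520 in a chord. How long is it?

The distance from (0, 0) to the line is 130/√65, and r² = 520.
Chord = 2√(r² − d²) = 2·√(260) = 4√65.

4√65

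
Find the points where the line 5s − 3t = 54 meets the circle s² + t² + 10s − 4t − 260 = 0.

(3, −13) and (12, 2)

Express t = (−54 + 5s)/3 and substitute into the circle:
34s² − 510s + 1224 = 0  ⟹  s² − 15s + 36 = 0
s = 12 or s = 3, giving (12, 2) and (3, −13).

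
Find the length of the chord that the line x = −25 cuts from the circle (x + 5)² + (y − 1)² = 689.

Centre (−5, 1), r² = 689. Perpendicular distance d from centre to line = |20| / √1 = 20.
Chord = 2√(r² − d²) = 2·√(289) = 34.

34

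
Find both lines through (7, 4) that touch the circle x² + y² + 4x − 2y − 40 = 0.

A line y − (4) = m(x − (7)) is tangent when its distance from (−2, 1) is 3√5:
[m·(−9) − (−3)]² = 45(m² + 1)
2m² − 3m − 2 = 0, so m = −1/2 or m = 2.
Through (7, 4) these give x + 2y = 15 and 2x − y = 10.

x + 2y = 15 and 2x − y = 10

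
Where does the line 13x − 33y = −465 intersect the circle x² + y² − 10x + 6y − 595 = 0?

Express y = (465 + 13x)/33 and substitute into the circle:
1258x² + 3774x − 339660 = 0  ⟹  x² + 3x − 270 = 0
x = 15 or x = −18, giving (15, 20) and (−18, 7).

(−18, 7) and (15, 20)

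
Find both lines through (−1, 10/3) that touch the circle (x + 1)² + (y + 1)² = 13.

2x + 3y = 8 and 2x − 3y = −12

A line y − (10/3) = m(x − (−1)) is tangent when its distance from (−1, −1) is √13:
(0m − (−13/3))² = 13(m² + 1)
9m² − 4 = 0, so m = −2/3 or m = 2/3.
With m = −2/3: 2x + 3y = 8. With m = 2/3: 2x − 3y = −12.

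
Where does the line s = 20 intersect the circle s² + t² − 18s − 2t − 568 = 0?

The line gives s = 20. Substituting into the circle:
t² − 2t − 528 = 0
t = 24 or t = −22, giving (20, 24) and (20, −22).

(20, −22) and (20, 24)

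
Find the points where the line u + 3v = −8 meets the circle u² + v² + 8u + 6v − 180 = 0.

(−17, 3) and (10, −6)

Express v = (−8 − u)/3 and substitute into the circle:
10u² + 70u − 1700 = 0  ⟹  u² + 7u − 170 = 0
u = 10 or u = −17, giving (10, −6) and (−17, 3).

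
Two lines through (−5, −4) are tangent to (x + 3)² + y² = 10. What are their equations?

3x + y = −19 and x − 3y = 7

A line y − (−4) = m(x − (−5)) is tangent when its distance from (−3, 0) is √10:
[m·(2) − (4)]² = 10(m² + 1)
3m² + 8m − 3 = 0, so m = −3 or m = 1/3.
With m = −3: 3x + y = −19. With m = 1/3: x − 3y = 7.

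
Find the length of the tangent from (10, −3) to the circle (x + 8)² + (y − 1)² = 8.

2√83

The centre is (−8, 1) and r = 2√2. The square of the distance from P to the centre is 324 + 16 = 340.
By the tangent–radius right angle, tangent length = √(|PO|² − r²) = √332 = 2√83.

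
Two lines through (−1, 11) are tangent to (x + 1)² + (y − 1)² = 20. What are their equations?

2x + y = 9 and 2x − y = −13

Let a tangent through (−1, 11) have slope m. Its distance from (−1, 1) must equal 2√5:
[m·(0) − (−10)]² = 20(m² + 1)
m² − 4 = 0, so m = −2 or m = 2.
Through (−1, 11) these give 2x + y = 9 and 2x − y = −13.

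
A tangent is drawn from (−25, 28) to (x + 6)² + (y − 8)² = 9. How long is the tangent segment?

4√47

Centre (−6, 8), r² = 9. |PO|² = (−19)² + (20)² = 761.
The tangent meets the radius at right angles, so tangent² = |PO|² − r² = 761 − 9 = 752.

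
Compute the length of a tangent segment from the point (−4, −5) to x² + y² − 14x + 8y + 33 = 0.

3√10

With centre O = (7, −4), |OP|² = 122 and r² = 32.
The tangent meets the radius at right angles, so tangent² = |PO|² − r² = 122 − 32 = 90.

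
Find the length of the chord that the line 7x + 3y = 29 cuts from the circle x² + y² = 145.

Centre (0, 0), r² = 145. Perpendicular distance d from centre to line = |−29| / √58 = 29/√58.
Chord = 2√(r² − d²) = 2·√(261/2) = 3√58.

3√58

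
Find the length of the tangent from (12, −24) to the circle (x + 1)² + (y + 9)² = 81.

√313

Centre (−1, −9), r² = 81. |PO|² = (13)² + (−15)² = 394.
The tangent meets the radius at right angles, so tangent² = |PO|² − r² = 394 − 81 = 313.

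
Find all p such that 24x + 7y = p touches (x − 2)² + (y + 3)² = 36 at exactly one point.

Tangency holds when the distance from the centre (2, −3) to the line equals the radius 6:
|24·2 + 7·(−3) − p| / √625 = 6
|p − (27)| = 6·25, so p = 177 or p = −123.

p = −123 or p = 177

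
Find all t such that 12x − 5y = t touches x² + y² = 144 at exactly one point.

t = −156 or t = 156

For a tangent, require d(centre, line) = r = 12.
|12·0 − 5·0 − t| / √169 = 12
|t| = 12·13, so t = 156 or t = −156.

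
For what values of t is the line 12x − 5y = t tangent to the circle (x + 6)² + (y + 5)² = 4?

For a tangent, require d(centre, line) = r = 2.
|12·(−6) − 5·(−5) − t| / √169 = 2
|t − (−47)| = 2·13, so t = −21 or t = −73.

t = −73 or t = −21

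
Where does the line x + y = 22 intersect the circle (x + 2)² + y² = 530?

(−1, 23) and (21, 1)

From the line, y = −x + 22. Substituting:
2x² − 40x − 42 = 0  ⟹  x² − 20x − 21 = 0
x = 21 or x = −1, giving (21, 1) and (−1, 23).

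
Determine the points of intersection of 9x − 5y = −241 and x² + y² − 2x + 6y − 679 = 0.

(−24, 5) and (−19, 14)

Express y = (241 + 9x)/5 and substitute into the circle:
106x² + 4558x + 48336 = 0  ⟹  x² + 43x + 456 = 0
x = −19 or x = −24, giving (−19, 14) and (−24, 5).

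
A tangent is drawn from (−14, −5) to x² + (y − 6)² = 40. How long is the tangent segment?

√277

The centre is (0, 6) and r = 2√10. The square of the distance from P to the centre is 196 + 121 = 317.
Power of the point: PT² = |PO|² − r² = 277, so PT = √277.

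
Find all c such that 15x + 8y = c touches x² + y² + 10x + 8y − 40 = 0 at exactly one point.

c = −260 or c = 46

For a tangent, require d(centre, line) = r = 9.
|15·(−5) + 8·(−4) − c| / √289 = 9
|c − (−107)| = 9·17, so c = 46 or c = −260.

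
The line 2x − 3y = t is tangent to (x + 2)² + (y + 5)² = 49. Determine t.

t = 11 ± 7√13

For a tangent, require d(centre, line) = r = 7.
|2·(−2) − 3·(−5) − t| / √13 = 7
|t − (11)| = 7√13.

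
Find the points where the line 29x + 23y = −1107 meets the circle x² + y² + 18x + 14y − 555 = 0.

(−35, −4) and (−12, −33)

From the line, y = (−1107 − 29x)/23. Substituting:
1370x² + 64390x + 575400 = 0  ⟹  x² + 47x + 420 = 0
x = −12 or x = −35, giving (−12, −33) and (−35, −4).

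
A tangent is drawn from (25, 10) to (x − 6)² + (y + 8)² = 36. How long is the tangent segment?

With centre O = (6, −8), |OP|² = 685 and r² = 36.
The tangent meets the radius at right angles, so tangent² = |PO|² − r² = 685 − 36 = 649.

√649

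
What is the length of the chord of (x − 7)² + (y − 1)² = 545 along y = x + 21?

19√2

Substitute y = x + 21:
2x² + 26x − 96 = 0  ⟹  x² + 13x − 48 = 0
x = 3 or x = −16, giving (3, 24) and (−16, 5).
Chord length = distance between (3, 24) and (−16, 5) = √722 = 19√2.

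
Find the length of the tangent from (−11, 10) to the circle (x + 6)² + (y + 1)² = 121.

Centre (−6, −1), r² = 121. |PO|² = (−5)² + (11)² = 146.
Power of the point: PT² = |PO|² − r² = 25, so PT = 5.

5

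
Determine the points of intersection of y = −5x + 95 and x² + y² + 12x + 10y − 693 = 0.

(17, 10) and (21, −10)

From the line, y = −5x + 95. Substituting:
26x² − 988x + 9282 = 0  ⟹  x² − 38x + 357 = 0
x = 21 or x = 17, giving (21, −10) and (17, 10).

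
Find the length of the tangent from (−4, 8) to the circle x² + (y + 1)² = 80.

√17

The centre is (0, −1) and r = 4√5. The square of the distance from P to the centre is 16 + 81 = 97.
Power of the point: PT² = |PO|² − r² = 17, so PT = √17.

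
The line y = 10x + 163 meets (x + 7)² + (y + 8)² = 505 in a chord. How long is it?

The distance from (−7, −8) to the line is 101/√101, and r² = 505.
Chord = 2√(r² − d²) = 2·√(404) = 4√101.

4√101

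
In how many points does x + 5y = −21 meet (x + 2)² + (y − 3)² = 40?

d² = (1·(−2) + 5·3 − (−21))²/26 = 578/13; r² = 40.
Since d² > r², the line lies outside the circle.

0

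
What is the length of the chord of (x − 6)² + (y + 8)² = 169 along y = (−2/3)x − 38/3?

Express y = (−38 − 2x)/3 and substitute into the circle:
13x² − 52x − 1001 = 0  ⟹  x² − 4x − 77 = 0
x = 11 or x = −7, giving (11, −20) and (−7, −8).
|(11, −20) − (−7, −8)| = √((18)² + (−12)²) = 6√13.

6√13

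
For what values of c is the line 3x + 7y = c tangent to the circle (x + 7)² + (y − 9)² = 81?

The line touches the circle iff its distance from (−7, 9) is 9:
|3·(−7) + 7·9 − c| / √58 = 9
|c − (42)| = 9√58.

c = 42 ± 9√58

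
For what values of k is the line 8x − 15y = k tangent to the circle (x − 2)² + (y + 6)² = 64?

k = −30 or k = 242

For a tangent, require d(centre, line) = r = 8.
|8·2 − 15·(−6) − k| / √289 = 8
|k − (106)| = 8·17, so k = 242 or k = −30.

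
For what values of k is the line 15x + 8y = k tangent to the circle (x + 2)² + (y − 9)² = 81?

k = −111 or k = 195

For a tangent, require d(centre, line) = r = 9.
|15·(−2) + 8·9 − k| / √289 = 9
|k − (42)| = 9·17, so k = 195 or k = −111.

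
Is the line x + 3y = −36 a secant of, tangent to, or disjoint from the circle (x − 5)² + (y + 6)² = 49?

Centre (5, −6), r² = 49. Distance² from centre to line = (23)²/10 = 529/10.
Since d² > r², the line lies outside the circle.

disjoint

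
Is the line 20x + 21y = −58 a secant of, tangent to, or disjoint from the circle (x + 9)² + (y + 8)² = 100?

d² = (20·(−9) + 21·(−8) − (−58))²/841 = 100; r² = 100.
Since d² = r², the line is tangent.

tangent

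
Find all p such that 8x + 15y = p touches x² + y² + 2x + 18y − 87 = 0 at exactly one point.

The line touches the circle iff its distance from (−1, −9) is 13:
|8·(−1) + 15·(−9) − p| / √289 = 13
|p − (−143)| = 13·17, so p = 78 or p = −364.

p = −364 or p = 78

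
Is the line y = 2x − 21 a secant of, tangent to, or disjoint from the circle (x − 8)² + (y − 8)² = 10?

d² = (2·8 − 1·8 − (21))²/5 = 169/5; r² = 10.
Since d² > r², the line lies outside the circle.

disjoint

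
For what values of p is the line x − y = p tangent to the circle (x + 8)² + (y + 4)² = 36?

Tangency holds when the distance from the centre (−8, −4) to the line equals the radius 6:
|1·(−8) − 1·(−4) − p| / √2 = 6
|p − (−4)| = 6√2.

p = −4 ± 6√2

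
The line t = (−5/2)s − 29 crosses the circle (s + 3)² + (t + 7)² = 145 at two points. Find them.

Substitute t = (−58 − 5s)/2:
29s² + 464s + 1392 = 0  ⟹  s² + 16s + 48 = 0
s = −4 or s = −12, giving (−4, −19) and (−12, 1).

(−12, 1) and (−4, −19)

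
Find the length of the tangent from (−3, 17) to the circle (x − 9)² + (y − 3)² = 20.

Centre (9, 3), r² = 20. |PO|² = (−12)² + (14)² = 340.
By the tangent–radius right angle, tangent length = √(|PO|² − r²) = √320 = 8√5.

8√5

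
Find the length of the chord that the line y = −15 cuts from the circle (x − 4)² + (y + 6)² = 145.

Substitute y = −15:
x² − 8x − 48 = 0
x = 12 or x = −4, giving (12, −15) and (−4, −15).
Chord length = distance between (12, −15) and (−4, −15) = √256 = 16.

16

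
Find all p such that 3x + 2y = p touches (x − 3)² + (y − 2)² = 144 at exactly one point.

Tangency holds when the distance from the centre (3, 2) to the line equals the radius 12:
|3·3 + 2·2 − p| / √13 = 12
|p − (13)| = 12√13.

p = 13 ± 12√13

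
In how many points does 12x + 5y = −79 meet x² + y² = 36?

0

d² = (12·0 + 5·0 − (−79))²/169 = 6241/169; r² = 36.
Since d² > r², the line lies outside the circle.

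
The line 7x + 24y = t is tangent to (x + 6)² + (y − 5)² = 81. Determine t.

For a tangent, require d(centre, line) = r = 9.
|7·(−6) + 24·5 − t| / √625 = 9
|t − (78)| = 9·25, so t = 303 or t = −147.

t = −147 or t = 303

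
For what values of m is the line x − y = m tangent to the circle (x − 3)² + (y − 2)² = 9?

m = 1 ± 3√2

Tangency holds when the distance from the centre (3, 2) to the line equals the radius 3:
|1·3 − 1·2 − m| / √2 = 3
|m − (1)| = 3√2.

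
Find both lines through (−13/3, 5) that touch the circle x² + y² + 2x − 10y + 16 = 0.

Write the tangent as mx − y + (5 − m·(−13/3)) = 0 and set its distance from the centre to √10:
[m·(10/3) − (0)]² = 10(m² + 1)
m² − 9 = 0, so m = −3 or m = 3.
Through (−13/3, 5) these give 3x + y = −8 and 3x − y = −18.

3x + y = −8 and 3x − y = −18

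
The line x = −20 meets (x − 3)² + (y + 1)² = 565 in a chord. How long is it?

12

The distance from (3, −1) to the line is 23, and r² = 565.
Chord = 2√(r² − d²) = 2·√(36) = 12.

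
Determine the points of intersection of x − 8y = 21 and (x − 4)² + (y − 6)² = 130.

(−3, −3) and (13, −1)

From the line, y = (−21 + x)/8. Substituting:
65x² − 650x − 2535 = 0  ⟹  x² − 10x − 39 = 0
x = 13 or x = −3, giving (13, −1) and (−3, −3).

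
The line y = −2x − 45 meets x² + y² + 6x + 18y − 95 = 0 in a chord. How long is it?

Express y = −2x − 45 and substitute into the circle:
5x² + 150x + 1120 = 0  ⟹  x² + 30x + 224 = 0
x = −14 or x = −16, giving (−14, −17) and (−16, −13).
Chord length = distance between (−14, −17) and (−16, −13) = √20 = 2√5.

2√5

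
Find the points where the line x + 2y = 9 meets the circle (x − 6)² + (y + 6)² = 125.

From the line, y = (9 − x)/2. Substituting:
5x² − 90x + 85 = 0  ⟹  x² − 18x + 17 = 0
x = 17 or x = 1, giving (17, −4) and (1, 4).

(1, 4) and (17, −4)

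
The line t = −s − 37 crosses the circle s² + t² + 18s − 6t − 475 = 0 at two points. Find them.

(−31, −6) and (−18, −19)

Express t = −s − 37 and substitute into the circle:
2s² + 98s + 1116 = 0  ⟹  s² + 49s + 558 = 0
s = −18 or s = −31, giving (−18, −19) and (−31, −6).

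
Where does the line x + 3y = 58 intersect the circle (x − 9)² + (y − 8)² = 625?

(−11, 23) and (34, 8)

From the line, y = (58 − x)/3. Substituting:
10x² − 230x − 3740 = 0  ⟹  x² − 23x − 374 = 0
x = 34 or x = −11, giving (34, 8) and (−11, 23).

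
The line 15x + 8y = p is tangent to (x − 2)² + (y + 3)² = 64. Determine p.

For a tangent, require d(centre, line) = r = 8.
|15·2 + 8·(−3) − p| / √289 = 8
|p − (6)| = 8·17, so p = 142 or p = −130.

p = −130 or p = 142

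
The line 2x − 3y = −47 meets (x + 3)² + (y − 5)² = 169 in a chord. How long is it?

6√13

From the line, y = (47 + 2x)/3. Substituting:
13x² + 182x − 416 = 0  ⟹  x² + 14x − 32 = 0
x = 2 or x = −16, giving (2, 17) and (−16, 5).
Chord length = distance between (2, 17) and (−16, 5) = √468 = 6√13.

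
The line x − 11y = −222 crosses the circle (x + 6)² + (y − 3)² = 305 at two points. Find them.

(−13, 19) and (−2, 20)

Substitute y = (222 + x)/11:
122x² + 1830x + 3172 = 0  ⟹  x² + 15x + 26 = 0
x = −2 or x = −13, giving (−2, 20) and (−13, 19).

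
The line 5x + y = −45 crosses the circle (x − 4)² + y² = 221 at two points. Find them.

Substitute y = −5x − 45:
26x² + 442x + 1820 = 0  ⟹  x² + 17x + 70 = 0
x = −7 or x = −10, giving (−7, −10) and (−10, 5).

(−10, 5) and (−7, −10)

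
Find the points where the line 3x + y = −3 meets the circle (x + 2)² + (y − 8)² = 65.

(−6, 15) and (−1, 0)

Substitute y = −3x − 3:
10x² + 70x + 60 = 0  ⟹  x² + 7x + 6 = 0
x = −1 or x = −6, giving (−1, 0) and (−6, 15).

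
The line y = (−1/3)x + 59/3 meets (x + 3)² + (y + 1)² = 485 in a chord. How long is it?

The distance from (−3, −1) to the line is 65/√10, and r² = 485.
Half the chord is √(r² − d²) = √(125/2), so the full chord is 5√10.

5√10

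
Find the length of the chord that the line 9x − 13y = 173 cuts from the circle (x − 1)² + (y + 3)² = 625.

From the line, y = (−173 + 9x)/13. Substituting:
250x² − 2750x − 87500 = 0  ⟹  x² − 11x − 350 = 0
x = 25 or x = −14, giving (25, 4) and (−14, −23).
Chord length = distance between (25, 4) and (−14, −23) = √2250 = 15√10.

15√10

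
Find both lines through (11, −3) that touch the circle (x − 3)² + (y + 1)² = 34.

5x + 3y = 46 and 3x − 5y = 48

Let a tangent through (11, −3) have slope m. Its distance from (3, −1) must equal √34:
[m·(−8) − (2)]² = 34(m² + 1)
15m² + 16m − 15 = 0, so m = −5/3 or m = 3/5.
Through (11, −3) these give 5x + 3y = 46 and 3x − 5y = 48.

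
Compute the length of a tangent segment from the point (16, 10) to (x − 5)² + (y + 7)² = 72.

13√2

Centre (5, −7), r² = 72. |PO|² = (11)² + (17)² = 410.
Power of the point: PT² = |PO|² − r² = 338, so PT = 13√2.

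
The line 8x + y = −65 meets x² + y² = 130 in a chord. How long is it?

2√65

Substitute y = −8x − 65:
65x² + 1040x + 4095 = 0  ⟹  x² + 16x + 63 = 0
x = −7 or x = −9, giving (−7, −9) and (−9, 7).
Chord length = distance between (−7, −9) and (−9, 7) = √260 = 2√65.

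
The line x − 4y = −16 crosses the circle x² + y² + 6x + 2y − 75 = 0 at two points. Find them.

(−12, 1) and (4, 5)

Substitute y = (16 + x)/4:
17x² + 136x − 816 = 0  ⟹  x² + 8x − 48 = 0
x = 4 or x = −12, giving (4, 5) and (−12, 1).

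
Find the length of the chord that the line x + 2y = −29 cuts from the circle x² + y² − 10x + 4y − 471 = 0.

16√5

Substitute y = (−29 − x)/2:
5x² + 10x − 1275 = 0  ⟹  x² + 2x − 255 = 0
x = 15 or x = −17, giving (15, −22) and (−17, −6).
|(15, −22) − (−17, −6)| = √((32)² + (−16)²) = 16√5.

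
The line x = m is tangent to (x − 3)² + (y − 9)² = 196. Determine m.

m = −11 or m = 17

The line touches the circle iff its distance from (3, 9) is 14:
|1·3 + 0·9 − m| / √1 = 14
|m − (3)| = 14, so m = 17 or m = −11.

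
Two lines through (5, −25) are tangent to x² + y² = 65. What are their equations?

Write the tangent as mx − y + (−25 − m·(5)) = 0 and set its distance from the centre to √65:
(−5m − (25))² = 65(m² + 1)
4m² − 25m − 56 = 0, so m = 8 or m = −7/4.
Through (5, −25) these give 8x − y = 65 and 7x + 4y = −65.

8x − y = 65 and 7x + 4y = −65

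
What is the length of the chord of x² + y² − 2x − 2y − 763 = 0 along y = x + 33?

21√2

Centre (1, 1), r² = 765. Perpendicular distance d from centre to line = |33| / √2 = 33/√2.
Chord = 2√(r² − d²) = 2·√(441/2) = 21√2.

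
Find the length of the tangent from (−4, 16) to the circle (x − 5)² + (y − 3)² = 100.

5√6

With centre O = (5, 3), |OP|² = 250 and r² = 100.
By the tangent–radius right angle, tangent length = √(|PO|² − r²) = √150 = 5√6.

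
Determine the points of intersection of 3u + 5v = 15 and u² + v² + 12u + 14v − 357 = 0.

Express v = (15 − 3u)/5 and substitute into the circle:
34u² − 7650 = 0  ⟹  u² − 225 = 0
u = 15 or u = −15, giving (15, −6) and (−15, 12).

(−15, 12) and (15, −6)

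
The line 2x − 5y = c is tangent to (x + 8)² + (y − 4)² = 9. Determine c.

For a tangent, require d(centre, line) = r = 3.
|2·(−8) − 5·4 − c| / √29 = 3
|c − (−36)| = 3√29.

c = −36 ± 3√29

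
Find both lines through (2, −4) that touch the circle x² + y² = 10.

x + 3y = −10 and 3x − y = 10

A line y − (−4) = m(x − (2)) is tangent when its distance from (0, 0) is √10:
(−2m − (4))² = 10(m² + 1)
3m² − 8m − 3 = 0, so m = −1/3 or m = 3.
Through (2, −4) these give x + 3y = −10 and 3x − y = 10.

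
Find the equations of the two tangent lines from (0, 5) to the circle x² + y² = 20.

Write the tangent as mx − y + (5 − m·(0)) = 0 and set its distance from the centre to 2√5:
[m·(0) − (−5)]² = 20(m² + 1)
4m² − 1 = 0, so m = 1/2 or m = −1/2.
With m = 1/2: x − 2y = −10. With m = −1/2: x + 2y = 10.

x − 2y = −10 and x + 2y = 10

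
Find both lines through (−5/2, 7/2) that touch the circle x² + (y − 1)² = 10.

Let a tangent through (−5/2, 7/2) have slope m. Its distance from (0, 1) must equal √10:
(5/2m − (−5/2))² = 10(m² + 1)
3m² − 10m + 3 = 0, so m = 3 or m = 1/3.
Through (−5/2, 7/2) these give 3x − y = −11 and x − 3y = −13.

3x − y = −11 and x − 3y = −13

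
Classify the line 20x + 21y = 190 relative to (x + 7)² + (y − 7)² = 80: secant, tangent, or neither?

secant

Substituting the line into the circle gives 841x² + 4454x − 11822 = 0.
Δ = 19838116 − (−39769208) = 59607324.
Two real roots: the line is a secant.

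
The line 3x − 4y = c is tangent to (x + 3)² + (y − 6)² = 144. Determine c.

The line touches the circle iff its distance from (−3, 6) is 12:
|3·(−3) − 4·6 − c| / √25 = 12
|c − (−33)| = 12·5, so c = 27 or c = −93.

c = −93 or c = 27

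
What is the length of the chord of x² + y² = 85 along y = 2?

18

The distance from (0, 0) to the line is 2, and r² = 85.
Half the chord is √(r² − d²) = √(81), so the full chord is 18.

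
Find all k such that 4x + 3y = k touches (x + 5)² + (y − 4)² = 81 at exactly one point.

For a tangent, require d(centre, line) = r = 9.
|4·(−5) + 3·4 − k| / √25 = 9
|k − (−8)| = 9·5, so k = 37 or k = −53.

k = −53 or k = 37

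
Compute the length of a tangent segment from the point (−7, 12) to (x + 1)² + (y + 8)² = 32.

Centre (−1, −8), r² = 32. |PO|² = (−6)² + (20)² = 436.
The tangent meets the radius at right angles, so tangent² = |PO|² − r² = 436 − 32 = 404.

2√101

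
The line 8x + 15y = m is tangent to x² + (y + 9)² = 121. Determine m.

m = −322 or m = 52

For a tangent, require d(centre, line) = r = 11.
|8·0 + 15·(−9) − m| / √289 = 11
|m − (−135)| = 11·17, so m = 52 or m = −322.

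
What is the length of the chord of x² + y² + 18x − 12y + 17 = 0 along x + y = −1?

Centre (−9, 6), r² = 100. Perpendicular distance d from centre to line = |−2| / √2 = 2/√2.
Half the chord is √(r² − d²) = √(98), so the full chord is 14√2.

14√2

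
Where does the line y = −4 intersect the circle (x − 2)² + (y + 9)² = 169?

From the line, y = −4. Substituting:
x² − 4x − 140 = 0
x = 14 or x = −10, giving (14, −4) and (−10, −4).

(−10, −4) and (14, −4)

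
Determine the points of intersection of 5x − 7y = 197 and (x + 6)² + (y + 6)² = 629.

(−4, −31) and (17, −16)

Express y = (−197 + 5x)/7 and substitute into the circle:
74x² − 962x − 5032 = 0  ⟹  x² − 13x − 68 = 0
x = 17 or x = −4, giving (17, −16) and (−4, −31).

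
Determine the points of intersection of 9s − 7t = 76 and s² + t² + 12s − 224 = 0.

From the line, t = (−76 + 9s)/7. Substituting:
130s² − 780s − 5200 = 0  ⟹  s² − 6s − 40 = 0
s = 10 or s = −4, giving (10, 2) and (−4, −16).

(−4, −16) and (10, 2)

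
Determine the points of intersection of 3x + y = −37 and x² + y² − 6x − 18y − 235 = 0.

Substitute y = −3x − 37:
10x² + 270x + 1800 = 0  ⟹  x² + 27x + 180 = 0
x = −12 or x = −15, giving (−12, −1) and (−15, 8).

(−15, 8) and (−12, −1)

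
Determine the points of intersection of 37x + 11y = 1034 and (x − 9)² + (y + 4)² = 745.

Express y = (1034 − 37x)/11 and substitute into the circle:
1490x² − 81950x + 1081740 = 0  ⟹  x² − 55x + 726 = 0
x = 33 or x = 22, giving (33, −17) and (22, 20).

(22, 20) and (33, −17)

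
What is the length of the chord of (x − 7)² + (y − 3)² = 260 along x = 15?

The line gives x = 15. Substituting into the circle:
y² − 6y − 187 = 0
y = 17 or y = −11, giving (15, 17) and (15, −11).
Chord length = distance between (15, 17) and (15, −11) = √784 = 28.

28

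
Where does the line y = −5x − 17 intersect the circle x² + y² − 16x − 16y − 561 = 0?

Express y = −5x − 17 and substitute into the circle:
26x² + 234x = 0  ⟹  x² + 9x = 0
x = 0 or x = −9, giving (0, −17) and (−9, 28).

(−9, 28) and (0, −17)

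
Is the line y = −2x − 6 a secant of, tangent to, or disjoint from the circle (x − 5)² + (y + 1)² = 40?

Substituting the line into the circle gives 5x² + 10x + 10 = 0.
Discriminant = (10)² − 4·5·(10) = −100 < 0.
No real roots: the line does not meet the circle.

disjoint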